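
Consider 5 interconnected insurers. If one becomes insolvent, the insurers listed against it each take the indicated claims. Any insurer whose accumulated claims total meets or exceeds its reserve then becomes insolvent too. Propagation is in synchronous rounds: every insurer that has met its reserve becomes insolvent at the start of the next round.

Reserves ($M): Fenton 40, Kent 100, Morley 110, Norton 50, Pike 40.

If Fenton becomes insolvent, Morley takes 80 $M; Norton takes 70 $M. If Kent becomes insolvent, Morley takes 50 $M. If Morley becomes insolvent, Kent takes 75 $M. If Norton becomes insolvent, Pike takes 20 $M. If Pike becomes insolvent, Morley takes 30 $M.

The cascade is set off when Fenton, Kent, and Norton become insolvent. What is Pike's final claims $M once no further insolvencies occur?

Round 1 — Fenton, Kent, Norton become insolvent (initial).
  Morley: +80+50 → 130 ≥ 110
  Pike: +20 → 20 < 40
Round 2 — Morley becomes insolvent.
No further insolvencies.

20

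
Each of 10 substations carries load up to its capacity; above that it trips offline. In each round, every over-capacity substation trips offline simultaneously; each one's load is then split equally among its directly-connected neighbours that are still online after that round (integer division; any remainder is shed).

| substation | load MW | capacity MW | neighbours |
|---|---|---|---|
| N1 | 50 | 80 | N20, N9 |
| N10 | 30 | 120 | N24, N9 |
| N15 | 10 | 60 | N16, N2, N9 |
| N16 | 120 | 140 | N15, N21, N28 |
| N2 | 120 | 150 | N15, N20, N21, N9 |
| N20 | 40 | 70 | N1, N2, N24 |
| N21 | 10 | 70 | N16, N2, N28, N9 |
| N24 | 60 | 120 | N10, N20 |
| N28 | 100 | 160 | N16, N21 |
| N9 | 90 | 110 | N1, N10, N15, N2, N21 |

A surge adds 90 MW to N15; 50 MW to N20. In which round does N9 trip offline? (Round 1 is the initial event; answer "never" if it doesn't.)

Round 1 — N15 at 100 > 60; N20 at 90 > 70. N15, N20 trip offline.
  N15 sheds 100 MW to N16, N2, N9: 33 each (1 lost).
    N16: 120+33 = 153 > 140
    N2: 120+33 = 153 > 150
    N9: 90+33 = 123 > 110
  N20 sheds 90 MW to N1, N2, N24: 30 each.
    N1: 50+30 = 80 ≤ 80
    N2: 153+30 = 183 > 150
    N24: 60+30 = 90 ≤ 120
Round 2 — N16, N2, N9 trip offline.
  N16 sheds 153 MW to N21, N28: 76 each (1 lost).
    N21: 10+76 = 86 > 70
    N28: 100+76 = 176 > 160
  N2 sheds 183 MW to N21: 183 each.
    N21: 86+183 = 269 > 70
  N9 sheds 123 MW to N1, N10, N21: 41 each.
    N1: 80+41 = 121 > 80
    N10: 30+41 = 71 ≤ 120
    N21: 269+41 = 310 > 70
Round 3 — N1, N21, N28 trip offline.
  N1 sheds 121 MW: no online neighbours, lost.
  N21 sheds 310 MW: no online neighbours, lost.
  N28 sheds 176 MW: no online neighbours, lost.
No further trips.

2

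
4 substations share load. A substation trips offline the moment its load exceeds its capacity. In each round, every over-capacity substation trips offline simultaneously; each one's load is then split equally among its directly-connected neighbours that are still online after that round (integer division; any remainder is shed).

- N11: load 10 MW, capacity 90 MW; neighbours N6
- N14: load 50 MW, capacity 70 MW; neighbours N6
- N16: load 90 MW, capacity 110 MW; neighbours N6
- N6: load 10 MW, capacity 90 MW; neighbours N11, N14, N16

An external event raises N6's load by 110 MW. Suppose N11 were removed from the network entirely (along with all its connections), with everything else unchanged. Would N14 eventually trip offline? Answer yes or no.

yes

With N11 removed:
Round 1 — N6 at 120 > 90. N6 trips offline.
  N6 sheds 120 MW to N14, N16: 60 each.
    N14: 50+60 = 110 > 70
    N16: 90+60 = 150 > 110
Round 2 — N14, N16 trip offline.
  N14 sheds 110 MW: no online neighbours, lost.
  N16 sheds 150 MW: no online neighbours, lost.
No further trips.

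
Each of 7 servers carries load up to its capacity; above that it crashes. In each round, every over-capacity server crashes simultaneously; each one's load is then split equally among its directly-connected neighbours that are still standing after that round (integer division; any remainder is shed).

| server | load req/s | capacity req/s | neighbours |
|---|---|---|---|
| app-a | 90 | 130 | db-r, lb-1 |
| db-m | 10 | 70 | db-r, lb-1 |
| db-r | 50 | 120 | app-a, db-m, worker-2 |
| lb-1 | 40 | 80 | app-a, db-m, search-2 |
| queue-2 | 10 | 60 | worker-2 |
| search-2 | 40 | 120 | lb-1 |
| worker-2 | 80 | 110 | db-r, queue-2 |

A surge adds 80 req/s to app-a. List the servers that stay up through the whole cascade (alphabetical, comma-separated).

search-2

Round 1 — app-a at 170 > 130. app-a crashes.
  app-a sheds 170 req/s to db-r, lb-1: 85 each.
    db-r: 50+85 = 135 > 120
    lb-1: 40+85 = 125 > 80
Round 2 — db-r, lb-1 crash.
  db-r sheds 135 req/s to db-m, worker-2: 67 each (1 lost).
    db-m: 10+67 = 77 > 70
    worker-2: 80+67 = 147 > 110
  lb-1 sheds 125 req/s to db-m, search-2: 62 each (1 lost).
    db-m: 77+62 = 139 > 70
    search-2: 40+62 = 102 ≤ 120
Round 3 — db-m, worker-2 crash.
  db-m sheds 139 req/s: no online neighbours, lost.
  worker-2 sheds 147 req/s to queue-2: 147 each.
    queue-2: 10+147 = 157 > 60
Round 4 — queue-2 crashes.
  queue-2 sheds 157 req/s: no online neighbours, lost.
No further crashes.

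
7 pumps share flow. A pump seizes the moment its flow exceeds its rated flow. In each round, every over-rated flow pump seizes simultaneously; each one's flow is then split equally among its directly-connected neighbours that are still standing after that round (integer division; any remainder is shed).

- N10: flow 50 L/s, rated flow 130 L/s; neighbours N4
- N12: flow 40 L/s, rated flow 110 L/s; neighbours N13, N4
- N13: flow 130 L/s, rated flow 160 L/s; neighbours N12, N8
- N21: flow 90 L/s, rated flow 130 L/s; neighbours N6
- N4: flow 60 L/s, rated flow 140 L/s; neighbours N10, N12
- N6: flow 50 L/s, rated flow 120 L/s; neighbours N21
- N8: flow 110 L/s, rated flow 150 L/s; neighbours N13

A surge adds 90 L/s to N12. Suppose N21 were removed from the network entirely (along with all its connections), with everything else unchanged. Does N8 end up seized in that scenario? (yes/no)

yes

With N21 removed:
Round 1 — N12 at 130 > 110. N12 seizes.
  N12 sheds 130 L/s to N13, N4: 65 each.
    N13: 130+65 = 195 > 160
    N4: 60+65 = 125 ≤ 140
Round 2 — N13 seizes.
  N13 sheds 195 L/s to N8: 195 each.
    N8: 110+195 = 305 > 150
Round 3 — N8 seizes.
  N8 sheds 305 L/s: no online neighbours, lost.
No further seizures.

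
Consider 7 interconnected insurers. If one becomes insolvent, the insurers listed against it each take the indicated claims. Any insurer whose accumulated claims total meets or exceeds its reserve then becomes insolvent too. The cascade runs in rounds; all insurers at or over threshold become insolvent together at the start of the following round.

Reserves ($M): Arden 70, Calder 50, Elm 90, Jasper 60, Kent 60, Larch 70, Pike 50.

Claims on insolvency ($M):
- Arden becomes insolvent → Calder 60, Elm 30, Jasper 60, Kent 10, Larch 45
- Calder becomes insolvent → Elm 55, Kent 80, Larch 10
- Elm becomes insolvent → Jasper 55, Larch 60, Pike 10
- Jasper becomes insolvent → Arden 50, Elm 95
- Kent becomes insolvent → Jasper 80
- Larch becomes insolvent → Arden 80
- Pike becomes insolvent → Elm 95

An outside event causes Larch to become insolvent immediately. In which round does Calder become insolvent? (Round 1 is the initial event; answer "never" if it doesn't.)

Round 1 — Larch becomes insolvent (initial).
  Arden: +80 → 80 ≥ 70
Round 2 — Arden becomes insolvent.
  Calder: +60 → 60 ≥ 50
  Elm: +30 → 30 < 90
  Jasper: +60 → 60 ≥ 60
  Kent: +10 → 10 < 60
Round 3 — Calder, Jasper become insolvent.
  Elm: +55+95 → 180 ≥ 90
  Kent: +80 → 90 ≥ 60
Round 4 — Elm, Kent become insolvent.
  Pike: +10 → 10 < 50
No further insolvencies.

3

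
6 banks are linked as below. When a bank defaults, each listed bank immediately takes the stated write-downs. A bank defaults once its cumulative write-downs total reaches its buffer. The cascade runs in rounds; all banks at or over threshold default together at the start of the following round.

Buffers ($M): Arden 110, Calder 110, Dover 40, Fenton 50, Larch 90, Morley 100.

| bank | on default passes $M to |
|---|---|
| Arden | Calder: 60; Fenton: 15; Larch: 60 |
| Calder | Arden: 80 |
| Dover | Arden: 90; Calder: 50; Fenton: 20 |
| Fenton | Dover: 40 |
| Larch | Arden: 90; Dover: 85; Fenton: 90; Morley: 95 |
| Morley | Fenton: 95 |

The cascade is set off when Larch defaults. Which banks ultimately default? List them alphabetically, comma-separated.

Arden, Calder, Dover, Fenton, Larch

Round 1 — Larch defaults (initial).
  Arden: +90 → 90 < 110
  Dover: +85 → 85 ≥ 40
  Fenton: +90 → 90 ≥ 50
  Morley: +95 → 95 < 100
Round 2 — Dover, Fenton default.
  Arden: +90 → 180 ≥ 110
  Calder: +50 → 50 < 110
Round 3 — Arden defaults.
  Calder: +60 → 110 ≥ 110
Round 4 — Calder defaults.
No further defaults.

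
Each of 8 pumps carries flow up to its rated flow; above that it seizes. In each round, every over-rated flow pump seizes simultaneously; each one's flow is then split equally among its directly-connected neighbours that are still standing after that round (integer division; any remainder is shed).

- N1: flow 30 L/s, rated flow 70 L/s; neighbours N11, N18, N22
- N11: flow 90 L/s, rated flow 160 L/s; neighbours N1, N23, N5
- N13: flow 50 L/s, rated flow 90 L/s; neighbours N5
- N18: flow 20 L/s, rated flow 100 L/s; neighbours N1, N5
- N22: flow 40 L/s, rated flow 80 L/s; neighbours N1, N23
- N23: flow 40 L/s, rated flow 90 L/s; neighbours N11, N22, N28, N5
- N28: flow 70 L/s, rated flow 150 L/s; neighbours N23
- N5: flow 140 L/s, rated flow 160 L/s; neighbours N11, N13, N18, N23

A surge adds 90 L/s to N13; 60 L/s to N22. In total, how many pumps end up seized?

Round 1 — N13 at 140 > 90; N22 at 100 > 80. N13, N22 seize.
  N13 sheds 140 L/s to N5: 140 each.
    N5: 140+140 = 280 > 160
  N22 sheds 100 L/s to N1, N23: 50 each.
    N1: 30+50 = 80 > 70
    N23: 40+50 = 90 ≤ 90
Round 2 — N1, N5 seize.
  N1 sheds 80 L/s to N11, N18: 40 each.
    N11: 90+40 = 130 ≤ 160
    N18: 20+40 = 60 ≤ 100
  N5 sheds 280 L/s to N11, N18, N23: 93 each (1 lost).
    N11: 130+93 = 223 > 160
    N18: 60+93 = 153 > 100
    N23: 90+93 = 183 > 90
Round 3 — N11, N18, N23 seize.
  N11 sheds 223 L/s: no online neighbours, lost.
  N18 sheds 153 L/s: no online neighbours, lost.
  N23 sheds 183 L/s to N28: 183 each.
    N28: 70+183 = 253 > 150
Round 4 — N28 seizes.
  N28 sheds 253 L/s: no online neighbours, lost.
No further seizures.

8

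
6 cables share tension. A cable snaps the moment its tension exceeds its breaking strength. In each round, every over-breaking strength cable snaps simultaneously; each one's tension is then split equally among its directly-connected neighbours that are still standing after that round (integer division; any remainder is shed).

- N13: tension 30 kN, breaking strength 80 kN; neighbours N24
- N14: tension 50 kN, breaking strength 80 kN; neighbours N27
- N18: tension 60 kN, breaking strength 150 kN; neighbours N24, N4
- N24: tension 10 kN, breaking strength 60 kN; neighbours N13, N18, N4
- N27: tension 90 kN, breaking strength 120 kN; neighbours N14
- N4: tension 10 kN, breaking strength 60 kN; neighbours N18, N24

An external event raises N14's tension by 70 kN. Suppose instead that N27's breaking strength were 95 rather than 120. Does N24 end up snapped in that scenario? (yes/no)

With N27's breaking strength at 95:
Round 1 — N14 at 120 > 80. N14 snaps.
  N14 sheds 120 kN to N27: 120 each.
    N27: 90+120 = 210 > 95
Round 2 — N27 snaps.
  N27 sheds 210 kN: no online neighbours, lost.
No further breaks.

no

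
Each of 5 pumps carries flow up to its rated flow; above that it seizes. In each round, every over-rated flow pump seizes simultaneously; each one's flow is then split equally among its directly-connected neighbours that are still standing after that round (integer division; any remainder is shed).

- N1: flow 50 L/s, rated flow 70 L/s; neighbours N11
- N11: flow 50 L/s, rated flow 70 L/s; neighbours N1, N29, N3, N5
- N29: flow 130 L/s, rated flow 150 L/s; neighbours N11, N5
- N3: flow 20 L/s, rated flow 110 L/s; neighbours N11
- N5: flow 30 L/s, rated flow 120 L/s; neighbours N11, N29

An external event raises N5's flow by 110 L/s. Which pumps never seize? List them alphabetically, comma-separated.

Round 1 — N5 at 140 > 120. N5 seizes.
  N5 sheds 140 L/s to N11, N29: 70 each.
    N11: 50+70 = 120 > 70
    N29: 130+70 = 200 > 150
Round 2 — N11, N29 seize.
  N11 sheds 120 L/s to N1, N3: 60 each.
    N1: 50+60 = 110 > 70
    N3: 20+60 = 80 ≤ 110
  N29 sheds 200 L/s: no online neighbours, lost.
Round 3 — N1 seizes.
  N1 sheds 110 L/s: no online neighbours, lost.
No further seizures.

N3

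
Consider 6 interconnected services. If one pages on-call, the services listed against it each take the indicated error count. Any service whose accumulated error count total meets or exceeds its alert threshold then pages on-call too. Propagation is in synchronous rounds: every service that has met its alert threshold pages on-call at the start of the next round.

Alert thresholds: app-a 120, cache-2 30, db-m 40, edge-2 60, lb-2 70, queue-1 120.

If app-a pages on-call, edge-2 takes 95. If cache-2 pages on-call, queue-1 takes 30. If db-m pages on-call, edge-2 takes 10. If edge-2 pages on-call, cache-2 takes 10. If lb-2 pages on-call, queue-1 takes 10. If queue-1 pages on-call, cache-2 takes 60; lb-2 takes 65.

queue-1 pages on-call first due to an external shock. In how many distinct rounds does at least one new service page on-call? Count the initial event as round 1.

2

Round 1 — queue-1 pages on-call (initial).
  cache-2: +60 → 60 ≥ 30
  lb-2: +65 → 65 < 70
Round 2 — cache-2 pages on-call.
No further pages.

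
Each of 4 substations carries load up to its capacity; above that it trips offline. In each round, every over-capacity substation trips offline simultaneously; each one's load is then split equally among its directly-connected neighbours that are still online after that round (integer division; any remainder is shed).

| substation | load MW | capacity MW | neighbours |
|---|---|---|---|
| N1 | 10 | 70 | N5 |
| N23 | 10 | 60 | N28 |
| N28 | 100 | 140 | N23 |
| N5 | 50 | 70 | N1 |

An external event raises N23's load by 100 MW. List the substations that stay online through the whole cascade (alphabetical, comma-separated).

Round 1 — N23 at 110 > 60. N23 trips offline.
  N23 sheds 110 MW to N28: 110 each.
    N28: 100+110 = 210 > 140
Round 2 — N28 trips offline.
  N28 sheds 210 MW: no online neighbours, lost.
No further trips.

N1, N5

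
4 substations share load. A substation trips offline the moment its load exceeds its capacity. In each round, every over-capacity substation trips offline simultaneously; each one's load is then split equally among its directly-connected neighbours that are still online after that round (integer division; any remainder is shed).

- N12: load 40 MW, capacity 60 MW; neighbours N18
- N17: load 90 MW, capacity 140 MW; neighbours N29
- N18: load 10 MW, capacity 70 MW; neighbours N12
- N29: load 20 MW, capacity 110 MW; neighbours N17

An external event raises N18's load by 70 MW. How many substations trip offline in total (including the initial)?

2

Round 1 — N18 at 80 > 70. N18 trips offline.
  N18 sheds 80 MW to N12: 80 each.
    N12: 40+80 = 120 > 60
Round 2 — N12 trips offline.
  N12 sheds 120 MW: no online neighbours, lost.
No further trips.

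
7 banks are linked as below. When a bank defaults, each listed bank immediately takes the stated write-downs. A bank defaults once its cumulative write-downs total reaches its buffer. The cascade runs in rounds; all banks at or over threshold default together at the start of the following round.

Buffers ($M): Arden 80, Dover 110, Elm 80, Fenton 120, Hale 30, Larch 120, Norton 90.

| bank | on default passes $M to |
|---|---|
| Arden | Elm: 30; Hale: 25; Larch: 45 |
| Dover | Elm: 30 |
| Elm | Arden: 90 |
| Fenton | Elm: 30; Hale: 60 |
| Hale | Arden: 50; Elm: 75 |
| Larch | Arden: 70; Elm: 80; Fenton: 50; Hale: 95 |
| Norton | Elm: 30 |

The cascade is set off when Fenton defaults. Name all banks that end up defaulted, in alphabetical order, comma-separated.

Arden, Elm, Fenton, Hale

Round 1 — Fenton defaults (initial).
  Elm: +30 → 30 < 80
  Hale: +60 → 60 ≥ 30
Round 2 — Hale defaults.
  Arden: +50 → 50 < 80
  Elm: +75 → 105 ≥ 80
Round 3 — Elm defaults.
  Arden: +90 → 140 ≥ 80
Round 4 — Arden defaults.
  Larch: +45 → 45 < 120
No further defaults.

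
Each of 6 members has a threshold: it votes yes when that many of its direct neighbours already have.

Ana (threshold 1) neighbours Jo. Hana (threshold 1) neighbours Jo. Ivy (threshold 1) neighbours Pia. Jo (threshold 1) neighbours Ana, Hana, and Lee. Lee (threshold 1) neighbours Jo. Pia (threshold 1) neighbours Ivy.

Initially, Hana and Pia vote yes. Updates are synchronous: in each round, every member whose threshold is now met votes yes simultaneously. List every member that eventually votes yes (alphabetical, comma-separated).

Ana, Hana, Ivy, Jo, Lee, Pia

Round 1 — Hana, Pia vote yes (initial).
Round 2 — checking thresholds:
  Ivy: 1 of 1 neighbours ≥ 1, votes yes.
  Jo: 1 of 3 neighbours ≥ 1, votes yes.
Round 3 — checking thresholds:
  Ana: 1 of 1 neighbours ≥ 1, votes yes.
  Lee: 1 of 1 neighbours ≥ 1, votes yes.
Round 4 — no new yes votes; cascade stops.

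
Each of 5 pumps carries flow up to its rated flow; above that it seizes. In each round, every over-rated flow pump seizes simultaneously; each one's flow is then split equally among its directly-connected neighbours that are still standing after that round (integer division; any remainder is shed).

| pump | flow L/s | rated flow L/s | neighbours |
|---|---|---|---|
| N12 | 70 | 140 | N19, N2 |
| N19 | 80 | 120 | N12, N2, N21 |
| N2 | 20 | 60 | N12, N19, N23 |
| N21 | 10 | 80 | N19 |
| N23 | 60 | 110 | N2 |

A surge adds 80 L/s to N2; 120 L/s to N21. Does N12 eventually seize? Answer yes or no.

Round 1 — N2 at 100 > 60; N21 at 130 > 80. N2, N21 seize.
  N2 sheds 100 L/s to N12, N19, N23: 33 each (1 lost).
    N12: 70+33 = 103 ≤ 140
    N19: 80+33 = 113 ≤ 120
    N23: 60+33 = 93 ≤ 110
  N21 sheds 130 L/s to N19: 130 each.
    N19: 113+130 = 243 > 120
Round 2 — N19 seizes.
  N19 sheds 243 L/s to N12: 243 each.
    N12: 103+243 = 346 > 140
Round 3 — N12 seizes.
  N12 sheds 346 L/s: no online neighbours, lost.
No further seizures.

yes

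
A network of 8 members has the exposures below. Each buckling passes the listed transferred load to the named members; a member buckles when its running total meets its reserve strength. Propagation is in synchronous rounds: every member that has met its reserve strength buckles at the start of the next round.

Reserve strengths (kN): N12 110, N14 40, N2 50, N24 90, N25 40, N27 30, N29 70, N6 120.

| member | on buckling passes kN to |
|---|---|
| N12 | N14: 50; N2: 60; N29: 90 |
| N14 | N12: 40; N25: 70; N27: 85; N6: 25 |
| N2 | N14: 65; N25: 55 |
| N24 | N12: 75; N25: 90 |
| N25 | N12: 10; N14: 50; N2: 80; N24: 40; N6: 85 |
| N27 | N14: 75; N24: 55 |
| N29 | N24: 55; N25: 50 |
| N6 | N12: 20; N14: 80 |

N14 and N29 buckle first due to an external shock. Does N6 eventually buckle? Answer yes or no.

Round 1 — N14, N29 buckle (initial).
  N12: +40 → 40 < 110
  N24: +55 → 55 < 90
  N25: +70+50 → 120 ≥ 40
  N27: +85 → 85 ≥ 30
  N6: +25 → 25 < 120
Round 2 — N25, N27 buckle.
  N12: +10 → 50 < 110
  N2: +80 → 80 ≥ 50
  N24: +40+55 → 150 ≥ 90
  N6: +85 → 110 < 120
Round 3 — N2, N24 buckle.
  N12: +75 → 125 ≥ 110
Round 4 — N12 buckles.
No further bucklings.

no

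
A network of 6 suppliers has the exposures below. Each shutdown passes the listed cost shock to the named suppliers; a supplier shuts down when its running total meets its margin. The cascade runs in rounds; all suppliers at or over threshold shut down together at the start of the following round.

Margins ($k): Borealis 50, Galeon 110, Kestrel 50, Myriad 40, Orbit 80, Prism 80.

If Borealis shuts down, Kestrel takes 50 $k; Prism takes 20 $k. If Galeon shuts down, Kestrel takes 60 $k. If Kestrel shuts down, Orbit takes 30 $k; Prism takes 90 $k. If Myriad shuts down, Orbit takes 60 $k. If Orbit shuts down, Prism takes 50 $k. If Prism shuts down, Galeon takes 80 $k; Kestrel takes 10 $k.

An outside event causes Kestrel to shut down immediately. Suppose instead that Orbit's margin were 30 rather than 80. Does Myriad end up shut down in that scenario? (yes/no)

no

With Orbit's margin at 30:
Round 1 — Kestrel shuts down (initial).
  Orbit: +30 → 30 ≥ 30
  Prism: +90 → 90 ≥ 80
Round 2 — Orbit, Prism shut down.
  Galeon: +80 → 80 < 110
No further shutdowns.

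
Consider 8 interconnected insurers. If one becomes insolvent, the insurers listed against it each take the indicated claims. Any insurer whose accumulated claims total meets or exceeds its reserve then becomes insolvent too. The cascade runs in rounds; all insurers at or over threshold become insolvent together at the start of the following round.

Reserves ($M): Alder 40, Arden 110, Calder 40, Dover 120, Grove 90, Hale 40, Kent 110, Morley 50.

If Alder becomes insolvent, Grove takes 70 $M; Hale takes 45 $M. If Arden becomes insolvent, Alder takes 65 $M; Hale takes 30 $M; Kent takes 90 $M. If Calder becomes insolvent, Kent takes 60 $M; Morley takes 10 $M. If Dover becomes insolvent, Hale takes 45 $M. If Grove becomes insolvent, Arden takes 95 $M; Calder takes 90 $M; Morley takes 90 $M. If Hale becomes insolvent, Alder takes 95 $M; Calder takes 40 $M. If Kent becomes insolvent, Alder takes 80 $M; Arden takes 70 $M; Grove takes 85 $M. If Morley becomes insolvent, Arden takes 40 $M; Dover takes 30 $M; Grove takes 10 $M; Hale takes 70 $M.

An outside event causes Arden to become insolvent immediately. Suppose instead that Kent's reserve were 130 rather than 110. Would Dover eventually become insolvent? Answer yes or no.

With Kent's reserve at 130:
Round 1 — Arden becomes insolvent (initial).
  Alder: +65 → 65 ≥ 40
  Hale: +30 → 30 < 40
  Kent: +90 → 90 < 130
Round 2 — Alder becomes insolvent.
  Grove: +70 → 70 < 90
  Hale: +45 → 75 ≥ 40
Round 3 — Hale becomes insolvent.
  Calder: +40 → 40 ≥ 40
Round 4 — Calder becomes insolvent.
  Kent: +60 → 150 ≥ 130
  Morley: +10 → 10 < 50
Round 5 — Kent becomes insolvent.
  Grove: +85 → 155 ≥ 90
Round 6 — Grove becomes insolvent.
  Morley: +90 → 100 ≥ 50
Round 7 — Morley becomes insolvent.
  Dover: +30 → 30 < 120
No further insolvencies.

no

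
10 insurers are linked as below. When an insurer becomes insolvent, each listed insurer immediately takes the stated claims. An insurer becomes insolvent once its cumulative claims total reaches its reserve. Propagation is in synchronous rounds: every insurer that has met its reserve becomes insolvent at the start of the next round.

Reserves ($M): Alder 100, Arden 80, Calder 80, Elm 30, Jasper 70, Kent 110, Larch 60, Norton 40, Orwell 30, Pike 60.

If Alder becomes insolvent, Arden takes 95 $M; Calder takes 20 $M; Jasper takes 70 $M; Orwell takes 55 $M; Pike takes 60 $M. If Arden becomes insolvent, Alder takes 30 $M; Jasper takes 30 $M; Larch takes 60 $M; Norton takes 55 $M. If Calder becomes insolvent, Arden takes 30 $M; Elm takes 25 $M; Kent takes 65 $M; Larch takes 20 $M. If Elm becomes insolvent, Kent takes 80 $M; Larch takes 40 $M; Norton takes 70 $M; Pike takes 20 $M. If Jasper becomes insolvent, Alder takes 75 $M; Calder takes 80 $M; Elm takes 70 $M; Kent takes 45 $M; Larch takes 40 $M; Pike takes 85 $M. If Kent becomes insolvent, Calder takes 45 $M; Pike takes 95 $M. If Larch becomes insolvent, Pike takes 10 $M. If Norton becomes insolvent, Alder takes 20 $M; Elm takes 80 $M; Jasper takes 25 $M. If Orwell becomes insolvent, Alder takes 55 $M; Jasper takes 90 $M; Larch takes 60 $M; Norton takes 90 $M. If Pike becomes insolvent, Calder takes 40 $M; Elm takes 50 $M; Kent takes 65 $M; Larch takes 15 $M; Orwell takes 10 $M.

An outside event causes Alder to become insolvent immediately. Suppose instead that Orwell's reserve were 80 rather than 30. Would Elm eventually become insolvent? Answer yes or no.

yes

With Orwell's reserve at 80:
Round 1 — Alder becomes insolvent (initial).
  Arden: +95 → 95 ≥ 80
  Calder: +20 → 20 < 80
  Jasper: +70 → 70 ≥ 70
  Orwell: +55 → 55 < 80
  Pike: +60 → 60 ≥ 60
Round 2 — Arden, Jasper, Pike become insolvent.
  Calder: +80+40 → 140 ≥ 80
  Elm: +70+50 → 120 ≥ 30
  Kent: +45+65 → 110 ≥ 110
  Larch: +60+40+15 → 115 ≥ 60
  Norton: +55 → 55 ≥ 40
  Orwell: +10 → 65 < 80
Round 3 — Calder, Elm, Kent, Larch, Norton become insolvent.
No further insolvencies.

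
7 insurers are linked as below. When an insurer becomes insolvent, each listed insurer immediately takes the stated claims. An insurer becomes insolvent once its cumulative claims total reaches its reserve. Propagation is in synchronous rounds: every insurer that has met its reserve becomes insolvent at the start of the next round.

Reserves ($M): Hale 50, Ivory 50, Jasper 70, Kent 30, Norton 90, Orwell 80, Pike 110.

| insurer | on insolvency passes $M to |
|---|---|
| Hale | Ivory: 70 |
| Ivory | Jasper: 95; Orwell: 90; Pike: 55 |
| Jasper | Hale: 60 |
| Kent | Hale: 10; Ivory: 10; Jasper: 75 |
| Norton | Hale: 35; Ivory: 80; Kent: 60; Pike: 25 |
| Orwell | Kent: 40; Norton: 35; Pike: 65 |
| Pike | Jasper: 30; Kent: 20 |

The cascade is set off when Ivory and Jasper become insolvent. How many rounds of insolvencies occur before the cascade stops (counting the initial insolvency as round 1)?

Round 1 — Ivory, Jasper become insolvent (initial).
  Hale: +60 → 60 ≥ 50
  Orwell: +90 → 90 ≥ 80
  Pike: +55 → 55 < 110
Round 2 — Hale, Orwell become insolvent.
  Kent: +40 → 40 ≥ 30
  Norton: +35 → 35 < 90
  Pike: +65 → 120 ≥ 110
Round 3 — Kent, Pike become insolvent.
No further insolvencies.

3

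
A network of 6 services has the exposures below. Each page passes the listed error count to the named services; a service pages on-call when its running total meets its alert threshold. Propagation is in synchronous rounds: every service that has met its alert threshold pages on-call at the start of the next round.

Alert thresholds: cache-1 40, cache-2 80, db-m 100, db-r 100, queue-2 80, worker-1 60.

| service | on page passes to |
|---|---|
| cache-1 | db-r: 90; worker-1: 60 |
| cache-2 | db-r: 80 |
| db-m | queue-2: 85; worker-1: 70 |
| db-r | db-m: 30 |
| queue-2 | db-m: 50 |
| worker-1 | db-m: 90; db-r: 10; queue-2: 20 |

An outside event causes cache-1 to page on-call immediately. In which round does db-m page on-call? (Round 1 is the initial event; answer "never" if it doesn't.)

4

Round 1 — cache-1 pages on-call (initial).
  db-r: +90 → 90 < 100
  worker-1: +60 → 60 ≥ 60
Round 2 — worker-1 pages on-call.
  db-m: +90 → 90 < 100
  db-r: +10 → 100 ≥ 100
  queue-2: +20 → 20 < 80
Round 3 — db-r pages on-call.
  db-m: +30 → 120 ≥ 100
Round 4 — db-m pages on-call.
  queue-2: +85 → 105 ≥ 80
Round 5 — queue-2 pages on-call.
No further pages.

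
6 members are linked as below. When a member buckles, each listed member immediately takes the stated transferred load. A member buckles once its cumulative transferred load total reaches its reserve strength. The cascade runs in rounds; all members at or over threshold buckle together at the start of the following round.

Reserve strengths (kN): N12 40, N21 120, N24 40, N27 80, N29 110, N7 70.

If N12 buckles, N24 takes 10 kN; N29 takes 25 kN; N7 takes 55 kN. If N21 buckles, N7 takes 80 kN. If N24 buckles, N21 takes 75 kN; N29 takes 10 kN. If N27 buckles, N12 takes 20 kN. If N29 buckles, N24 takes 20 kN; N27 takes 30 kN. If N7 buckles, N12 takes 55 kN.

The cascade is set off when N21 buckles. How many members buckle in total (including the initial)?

Round 1 — N21 buckles (initial).
  N7: +80 → 80 ≥ 70
Round 2 — N7 buckles.
  N12: +55 → 55 ≥ 40
Round 3 — N12 buckles.
  N24: +10 → 10 < 40
  N29: +25 → 25 < 110
No further bucklings.

3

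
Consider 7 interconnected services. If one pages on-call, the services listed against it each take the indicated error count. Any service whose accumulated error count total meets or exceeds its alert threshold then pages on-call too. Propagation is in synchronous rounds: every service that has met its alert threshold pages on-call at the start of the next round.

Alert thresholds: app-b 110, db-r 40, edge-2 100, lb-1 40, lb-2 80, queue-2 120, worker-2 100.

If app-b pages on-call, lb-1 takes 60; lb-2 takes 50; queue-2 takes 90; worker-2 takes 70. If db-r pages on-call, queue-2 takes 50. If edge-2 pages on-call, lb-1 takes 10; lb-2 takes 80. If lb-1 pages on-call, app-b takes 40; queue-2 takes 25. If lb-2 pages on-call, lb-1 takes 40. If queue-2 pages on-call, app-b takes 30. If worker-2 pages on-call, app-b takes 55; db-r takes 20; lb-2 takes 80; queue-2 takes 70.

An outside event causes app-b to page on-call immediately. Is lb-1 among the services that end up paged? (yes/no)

Round 1 — app-b pages on-call (initial).
  lb-1: +60 → 60 ≥ 40
  lb-2: +50 → 50 < 80
  queue-2: +90 → 90 < 120
  worker-2: +70 → 70 < 100
Round 2 — lb-1 pages on-call.
  queue-2: +25 → 115 < 120
No further pages.

yes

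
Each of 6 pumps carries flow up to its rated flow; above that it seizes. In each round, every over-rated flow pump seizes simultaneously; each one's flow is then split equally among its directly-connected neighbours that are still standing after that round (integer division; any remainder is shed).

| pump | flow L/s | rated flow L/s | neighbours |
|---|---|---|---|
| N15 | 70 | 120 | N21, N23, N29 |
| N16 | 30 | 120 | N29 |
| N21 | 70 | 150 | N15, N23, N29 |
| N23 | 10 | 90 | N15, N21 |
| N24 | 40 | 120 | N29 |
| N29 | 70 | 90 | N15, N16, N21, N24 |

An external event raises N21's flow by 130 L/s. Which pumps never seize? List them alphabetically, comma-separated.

N16, N24

Round 1 — N21 at 200 > 150. N21 seizes.
  N21 sheds 200 L/s to N15, N23, N29: 66 each (2 lost).
    N15: 70+66 = 136 > 120
    N23: 10+66 = 76 ≤ 90
    N29: 70+66 = 136 > 90
Round 2 — N15, N29 seize.
  N15 sheds 136 L/s to N23: 136 each.
    N23: 76+136 = 212 > 90
  N29 sheds 136 L/s to N16, N24: 68 each.
    N16: 30+68 = 98 ≤ 120
    N24: 40+68 = 108 ≤ 120
Round 3 — N23 seizes.
  N23 sheds 212 L/s: no online neighbours, lost.
No further seizures.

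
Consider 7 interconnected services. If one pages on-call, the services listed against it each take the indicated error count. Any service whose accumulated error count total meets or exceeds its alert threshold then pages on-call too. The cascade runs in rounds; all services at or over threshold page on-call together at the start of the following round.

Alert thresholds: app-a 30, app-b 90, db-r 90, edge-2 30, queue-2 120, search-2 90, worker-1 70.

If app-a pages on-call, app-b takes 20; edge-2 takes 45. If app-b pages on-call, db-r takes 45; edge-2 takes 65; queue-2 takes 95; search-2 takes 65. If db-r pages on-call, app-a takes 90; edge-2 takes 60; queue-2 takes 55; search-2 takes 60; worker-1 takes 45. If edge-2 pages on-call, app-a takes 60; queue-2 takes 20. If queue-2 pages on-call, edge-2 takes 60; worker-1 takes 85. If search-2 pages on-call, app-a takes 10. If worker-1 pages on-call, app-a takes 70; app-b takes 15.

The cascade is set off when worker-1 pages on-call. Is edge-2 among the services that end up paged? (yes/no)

Round 1 — worker-1 pages on-call (initial).
  app-a: +70 → 70 ≥ 30
  app-b: +15 → 15 < 90
Round 2 — app-a pages on-call.
  app-b: +20 → 35 < 90
  edge-2: +45 → 45 ≥ 30
Round 3 — edge-2 pages on-call.
  queue-2: +20 → 20 < 120
No further pages.

yes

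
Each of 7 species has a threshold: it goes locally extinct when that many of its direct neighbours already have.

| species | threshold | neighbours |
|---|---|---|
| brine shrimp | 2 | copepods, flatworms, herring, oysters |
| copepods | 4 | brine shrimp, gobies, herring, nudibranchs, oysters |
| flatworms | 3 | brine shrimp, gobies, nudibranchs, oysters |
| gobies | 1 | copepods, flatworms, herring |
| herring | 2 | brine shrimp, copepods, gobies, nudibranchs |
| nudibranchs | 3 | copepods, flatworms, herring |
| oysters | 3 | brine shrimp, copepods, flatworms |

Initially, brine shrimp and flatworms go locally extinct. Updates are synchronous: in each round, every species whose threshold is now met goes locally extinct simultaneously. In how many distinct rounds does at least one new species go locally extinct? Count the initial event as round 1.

Round 1 — brine shrimp, flatworms go locally extinct (initial).
Round 2 — checking thresholds:
  copepods: 1 of 5 neighbours < 4, not yet.
  gobies: 1 of 3 neighbours ≥ 1, goes locally extinct.
  herring: 1 of 4 neighbours < 2, not yet.
  nudibranchs: 1 of 3 neighbours < 3, not yet.
  oysters: 2 of 3 neighbours < 3, not yet.
Round 3 — checking thresholds:
  copepods: 2 of 5 neighbours < 4, not yet.
  herring: 2 of 4 neighbours ≥ 2, goes locally extinct.
  nudibranchs: 1 of 3 neighbours < 3, not yet.
  oysters: 2 of 3 neighbours < 3, not yet.
Round 4 — no new extinctions; cascade stops.

3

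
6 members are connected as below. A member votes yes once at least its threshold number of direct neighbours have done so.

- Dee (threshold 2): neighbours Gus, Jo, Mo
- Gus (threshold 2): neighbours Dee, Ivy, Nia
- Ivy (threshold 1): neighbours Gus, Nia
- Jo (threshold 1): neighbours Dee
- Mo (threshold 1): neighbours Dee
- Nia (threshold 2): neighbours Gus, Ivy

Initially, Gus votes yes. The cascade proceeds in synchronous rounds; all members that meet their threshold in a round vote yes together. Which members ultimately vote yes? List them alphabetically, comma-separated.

Round 1 — Gus votes yes (initial).
Round 2 — checking thresholds:
  Dee: 1 of 3 neighbours < 2, holds.
  Ivy: 1 of 2 neighbours ≥ 1, votes yes.
  Nia: 1 of 2 neighbours < 2, holds.
Round 3 — checking thresholds:
  Dee: 1 of 3 neighbours < 2, holds.
  Nia: 2 of 2 neighbours ≥ 2, votes yes.
Round 4 — no new yes votes; cascade stops.

Gus, Ivy, Nia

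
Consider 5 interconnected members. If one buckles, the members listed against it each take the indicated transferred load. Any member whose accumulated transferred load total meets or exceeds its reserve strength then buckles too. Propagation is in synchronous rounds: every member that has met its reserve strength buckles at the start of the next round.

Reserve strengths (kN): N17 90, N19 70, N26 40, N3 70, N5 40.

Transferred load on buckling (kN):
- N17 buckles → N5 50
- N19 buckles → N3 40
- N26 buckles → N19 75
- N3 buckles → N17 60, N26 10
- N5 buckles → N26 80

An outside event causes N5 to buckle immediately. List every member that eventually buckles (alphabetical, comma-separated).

N19, N26, N5

Round 1 — N5 buckles (initial).
  N26: +80 → 80 ≥ 40
Round 2 — N26 buckles.
  N19: +75 → 75 ≥ 70
Round 3 — N19 buckles.
  N3: +40 → 40 < 70
No further bucklings.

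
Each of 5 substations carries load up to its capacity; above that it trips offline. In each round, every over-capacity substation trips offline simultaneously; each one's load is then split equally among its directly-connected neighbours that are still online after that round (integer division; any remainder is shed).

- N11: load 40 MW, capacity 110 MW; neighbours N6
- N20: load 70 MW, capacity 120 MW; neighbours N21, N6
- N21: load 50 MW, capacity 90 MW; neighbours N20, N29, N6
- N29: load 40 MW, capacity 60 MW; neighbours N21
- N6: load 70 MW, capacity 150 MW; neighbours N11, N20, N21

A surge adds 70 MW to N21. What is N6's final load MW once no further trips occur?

Round 1 — N21 at 120 > 90. N21 trips offline.
  N21 sheds 120 MW to N20, N29, N6: 40 each.
    N20: 70+40 = 110 ≤ 120
    N29: 40+40 = 80 > 60
    N6: 70+40 = 110 ≤ 150
Round 2 — N29 trips offline.
  N29 sheds 80 MW: no online neighbours, lost.
No further trips.

110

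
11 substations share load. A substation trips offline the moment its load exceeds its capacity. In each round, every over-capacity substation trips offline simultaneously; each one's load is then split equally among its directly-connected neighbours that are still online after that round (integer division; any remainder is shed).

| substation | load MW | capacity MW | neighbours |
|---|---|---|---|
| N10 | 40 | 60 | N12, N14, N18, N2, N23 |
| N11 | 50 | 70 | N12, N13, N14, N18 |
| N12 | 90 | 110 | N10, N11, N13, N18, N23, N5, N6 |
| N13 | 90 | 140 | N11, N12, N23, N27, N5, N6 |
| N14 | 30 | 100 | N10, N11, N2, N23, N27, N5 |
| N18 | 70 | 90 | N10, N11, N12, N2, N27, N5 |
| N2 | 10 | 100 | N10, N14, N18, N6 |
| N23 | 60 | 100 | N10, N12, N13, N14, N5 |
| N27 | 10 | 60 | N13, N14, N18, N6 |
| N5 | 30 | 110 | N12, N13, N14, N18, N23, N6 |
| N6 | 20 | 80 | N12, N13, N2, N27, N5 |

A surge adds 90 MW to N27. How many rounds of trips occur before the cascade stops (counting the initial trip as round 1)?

Round 1 — N27 at 100 > 60. N27 trips offline.
  N27 sheds 100 MW to N13, N14, N18, N6: 25 each.
    N13: 90+25 = 115 ≤ 140
    N14: 30+25 = 55 ≤ 100
    N18: 70+25 = 95 > 90
    N6: 20+25 = 45 ≤ 80
Round 2 — N18 trips offline.
  N18 sheds 95 MW to N10, N11, N12, N2, N5: 19 each.
    N10: 40+19 = 59 ≤ 60
    N11: 50+19 = 69 ≤ 70
    N12: 90+19 = 109 ≤ 110
    N2: 10+19 = 29 ≤ 100
    N5: 30+19 = 49 ≤ 110
No further trips.

2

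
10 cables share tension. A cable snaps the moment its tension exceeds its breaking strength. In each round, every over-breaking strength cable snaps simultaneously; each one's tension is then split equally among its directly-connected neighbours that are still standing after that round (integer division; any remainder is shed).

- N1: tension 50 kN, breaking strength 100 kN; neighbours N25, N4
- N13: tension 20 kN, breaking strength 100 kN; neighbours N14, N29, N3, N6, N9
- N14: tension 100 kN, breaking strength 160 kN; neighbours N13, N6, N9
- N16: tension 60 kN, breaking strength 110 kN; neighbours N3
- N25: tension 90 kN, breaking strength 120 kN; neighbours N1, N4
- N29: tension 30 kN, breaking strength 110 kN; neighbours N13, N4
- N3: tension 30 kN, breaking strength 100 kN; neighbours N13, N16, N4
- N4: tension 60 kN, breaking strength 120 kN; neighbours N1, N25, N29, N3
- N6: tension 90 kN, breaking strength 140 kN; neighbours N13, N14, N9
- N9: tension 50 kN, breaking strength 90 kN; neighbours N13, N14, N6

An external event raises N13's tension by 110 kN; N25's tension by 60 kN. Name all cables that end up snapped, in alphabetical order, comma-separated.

Round 1 — N13 at 130 > 100; N25 at 150 > 120. N13, N25 snap.
  N13 sheds 130 kN to N14, N29, N3, N6, N9: 26 each.
    N14: 100+26 = 126 ≤ 160
    N29: 30+26 = 56 ≤ 110
    N3: 30+26 = 56 ≤ 100
    N6: 90+26 = 116 ≤ 140
    N9: 50+26 = 76 ≤ 90
  N25 sheds 150 kN to N1, N4: 75 each.
    N1: 50+75 = 125 > 100
    N4: 60+75 = 135 > 120
Round 2 — N1, N4 snap.
  N1 sheds 125 kN: no online neighbours, lost.
  N4 sheds 135 kN to N29, N3: 67 each (1 lost).
    N29: 56+67 = 123 > 110
    N3: 56+67 = 123 > 100
Round 3 — N29, N3 snap.
  N29 sheds 123 kN: no online neighbours, lost.
  N3 sheds 123 kN to N16: 123 each.
    N16: 60+123 = 183 > 110
Round 4 — N16 snaps.
  N16 sheds 183 kN: no online neighbours, lost.
No further breaks.

N1, N13, N16, N25, N29, N3, N4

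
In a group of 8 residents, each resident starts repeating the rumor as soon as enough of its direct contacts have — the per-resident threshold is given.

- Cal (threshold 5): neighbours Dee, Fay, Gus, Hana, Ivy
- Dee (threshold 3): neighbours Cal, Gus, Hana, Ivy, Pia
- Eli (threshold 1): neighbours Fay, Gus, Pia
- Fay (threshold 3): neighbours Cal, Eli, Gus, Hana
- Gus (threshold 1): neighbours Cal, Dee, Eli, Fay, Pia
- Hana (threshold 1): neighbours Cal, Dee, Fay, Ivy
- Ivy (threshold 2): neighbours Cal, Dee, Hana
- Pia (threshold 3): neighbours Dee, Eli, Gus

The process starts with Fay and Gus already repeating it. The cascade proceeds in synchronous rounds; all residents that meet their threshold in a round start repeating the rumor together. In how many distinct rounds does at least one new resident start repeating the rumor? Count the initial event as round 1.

2

Round 1 — Fay, Gus start repeating the rumor (initial).
Round 2 — checking thresholds:
  Cal: 2 of 5 neighbours < 5, not yet.
  Dee: 1 of 5 neighbours < 3, not yet.
  Eli: 2 of 3 neighbours ≥ 1, starts repeating the rumor.
  Hana: 1 of 4 neighbours ≥ 1, starts repeating the rumor.
  Pia: 1 of 3 neighbours < 3, not yet.
Round 3 — no new spreads; cascade stops.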